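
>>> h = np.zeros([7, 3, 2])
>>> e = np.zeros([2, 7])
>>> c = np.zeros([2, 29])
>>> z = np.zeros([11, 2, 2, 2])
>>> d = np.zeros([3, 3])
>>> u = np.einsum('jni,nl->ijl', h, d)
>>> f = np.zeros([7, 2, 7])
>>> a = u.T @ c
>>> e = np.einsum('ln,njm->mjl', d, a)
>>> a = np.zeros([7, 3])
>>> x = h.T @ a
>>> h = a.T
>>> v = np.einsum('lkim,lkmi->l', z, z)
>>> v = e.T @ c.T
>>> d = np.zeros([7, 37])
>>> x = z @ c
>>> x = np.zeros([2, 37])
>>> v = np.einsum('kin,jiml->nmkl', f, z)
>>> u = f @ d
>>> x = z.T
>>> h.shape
(3, 7)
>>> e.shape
(29, 7, 3)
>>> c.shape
(2, 29)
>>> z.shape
(11, 2, 2, 2)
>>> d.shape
(7, 37)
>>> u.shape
(7, 2, 37)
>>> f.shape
(7, 2, 7)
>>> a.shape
(7, 3)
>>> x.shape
(2, 2, 2, 11)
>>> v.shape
(7, 2, 7, 2)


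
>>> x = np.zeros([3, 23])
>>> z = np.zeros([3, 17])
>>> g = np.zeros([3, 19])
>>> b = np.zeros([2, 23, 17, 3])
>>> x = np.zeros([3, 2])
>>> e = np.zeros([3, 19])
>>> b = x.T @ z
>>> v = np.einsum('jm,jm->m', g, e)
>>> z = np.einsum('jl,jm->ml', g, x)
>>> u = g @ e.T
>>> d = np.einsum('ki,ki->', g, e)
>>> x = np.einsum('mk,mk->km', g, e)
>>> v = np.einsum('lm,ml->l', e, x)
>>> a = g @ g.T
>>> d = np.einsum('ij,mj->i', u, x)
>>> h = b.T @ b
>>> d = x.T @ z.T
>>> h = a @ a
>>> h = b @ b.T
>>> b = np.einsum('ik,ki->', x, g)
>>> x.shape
(19, 3)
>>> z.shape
(2, 19)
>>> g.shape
(3, 19)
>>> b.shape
()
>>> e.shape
(3, 19)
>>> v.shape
(3,)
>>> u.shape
(3, 3)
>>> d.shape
(3, 2)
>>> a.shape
(3, 3)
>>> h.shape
(2, 2)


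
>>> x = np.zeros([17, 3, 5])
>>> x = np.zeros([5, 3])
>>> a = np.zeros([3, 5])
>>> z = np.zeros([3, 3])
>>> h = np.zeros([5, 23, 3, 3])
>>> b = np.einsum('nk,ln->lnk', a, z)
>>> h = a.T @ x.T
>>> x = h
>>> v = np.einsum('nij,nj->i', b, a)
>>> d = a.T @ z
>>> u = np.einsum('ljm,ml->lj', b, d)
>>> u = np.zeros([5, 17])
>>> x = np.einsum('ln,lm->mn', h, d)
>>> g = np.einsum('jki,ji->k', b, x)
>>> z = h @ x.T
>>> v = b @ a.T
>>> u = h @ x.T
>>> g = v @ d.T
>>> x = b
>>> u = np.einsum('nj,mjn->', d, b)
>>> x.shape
(3, 3, 5)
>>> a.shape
(3, 5)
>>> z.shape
(5, 3)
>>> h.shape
(5, 5)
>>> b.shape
(3, 3, 5)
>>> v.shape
(3, 3, 3)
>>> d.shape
(5, 3)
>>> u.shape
()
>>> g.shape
(3, 3, 5)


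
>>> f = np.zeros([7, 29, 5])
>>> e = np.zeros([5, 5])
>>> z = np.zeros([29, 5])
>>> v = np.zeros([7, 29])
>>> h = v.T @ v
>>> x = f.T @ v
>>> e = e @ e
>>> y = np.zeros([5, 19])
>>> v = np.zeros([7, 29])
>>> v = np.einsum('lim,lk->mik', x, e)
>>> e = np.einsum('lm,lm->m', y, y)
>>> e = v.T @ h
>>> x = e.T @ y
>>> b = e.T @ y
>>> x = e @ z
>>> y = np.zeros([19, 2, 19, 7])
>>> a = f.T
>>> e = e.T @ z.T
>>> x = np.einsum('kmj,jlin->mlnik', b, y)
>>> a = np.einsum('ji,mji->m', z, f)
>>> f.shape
(7, 29, 5)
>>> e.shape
(29, 29, 29)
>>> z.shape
(29, 5)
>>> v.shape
(29, 29, 5)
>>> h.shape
(29, 29)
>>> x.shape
(29, 2, 7, 19, 29)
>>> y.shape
(19, 2, 19, 7)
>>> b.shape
(29, 29, 19)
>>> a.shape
(7,)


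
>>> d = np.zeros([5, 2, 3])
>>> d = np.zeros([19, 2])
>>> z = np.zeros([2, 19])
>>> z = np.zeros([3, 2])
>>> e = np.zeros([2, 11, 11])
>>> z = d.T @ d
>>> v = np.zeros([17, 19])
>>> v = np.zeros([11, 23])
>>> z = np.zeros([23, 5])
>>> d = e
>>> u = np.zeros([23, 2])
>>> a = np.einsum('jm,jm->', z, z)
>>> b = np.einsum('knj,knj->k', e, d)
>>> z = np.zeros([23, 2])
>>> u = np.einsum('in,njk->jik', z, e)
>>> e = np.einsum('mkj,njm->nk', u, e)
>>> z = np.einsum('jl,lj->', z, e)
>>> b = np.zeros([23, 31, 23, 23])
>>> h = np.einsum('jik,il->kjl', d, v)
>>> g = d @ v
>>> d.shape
(2, 11, 11)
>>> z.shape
()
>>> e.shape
(2, 23)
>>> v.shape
(11, 23)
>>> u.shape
(11, 23, 11)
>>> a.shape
()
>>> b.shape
(23, 31, 23, 23)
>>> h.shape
(11, 2, 23)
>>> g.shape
(2, 11, 23)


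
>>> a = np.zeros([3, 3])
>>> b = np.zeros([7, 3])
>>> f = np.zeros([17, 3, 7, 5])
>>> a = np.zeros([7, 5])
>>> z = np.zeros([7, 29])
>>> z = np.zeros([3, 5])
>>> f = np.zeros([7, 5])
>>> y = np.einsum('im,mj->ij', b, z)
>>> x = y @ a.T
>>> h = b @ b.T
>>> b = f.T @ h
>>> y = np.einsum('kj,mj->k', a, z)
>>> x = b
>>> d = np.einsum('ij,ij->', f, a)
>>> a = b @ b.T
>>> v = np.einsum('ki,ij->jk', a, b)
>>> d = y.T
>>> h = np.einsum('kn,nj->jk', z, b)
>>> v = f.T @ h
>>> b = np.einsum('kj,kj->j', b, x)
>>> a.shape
(5, 5)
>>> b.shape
(7,)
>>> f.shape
(7, 5)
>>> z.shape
(3, 5)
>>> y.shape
(7,)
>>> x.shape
(5, 7)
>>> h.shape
(7, 3)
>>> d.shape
(7,)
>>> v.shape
(5, 3)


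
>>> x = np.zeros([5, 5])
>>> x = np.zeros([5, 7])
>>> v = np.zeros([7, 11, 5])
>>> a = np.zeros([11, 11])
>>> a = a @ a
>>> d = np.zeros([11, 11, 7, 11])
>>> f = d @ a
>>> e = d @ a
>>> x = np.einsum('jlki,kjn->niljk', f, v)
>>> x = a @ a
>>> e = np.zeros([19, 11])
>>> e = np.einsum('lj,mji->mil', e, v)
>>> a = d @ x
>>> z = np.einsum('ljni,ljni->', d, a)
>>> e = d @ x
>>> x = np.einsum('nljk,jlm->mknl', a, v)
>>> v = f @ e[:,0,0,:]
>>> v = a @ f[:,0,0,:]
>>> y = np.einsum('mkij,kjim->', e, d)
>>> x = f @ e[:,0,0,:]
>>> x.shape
(11, 11, 7, 11)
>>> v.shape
(11, 11, 7, 11)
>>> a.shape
(11, 11, 7, 11)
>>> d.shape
(11, 11, 7, 11)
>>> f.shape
(11, 11, 7, 11)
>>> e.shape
(11, 11, 7, 11)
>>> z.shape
()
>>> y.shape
()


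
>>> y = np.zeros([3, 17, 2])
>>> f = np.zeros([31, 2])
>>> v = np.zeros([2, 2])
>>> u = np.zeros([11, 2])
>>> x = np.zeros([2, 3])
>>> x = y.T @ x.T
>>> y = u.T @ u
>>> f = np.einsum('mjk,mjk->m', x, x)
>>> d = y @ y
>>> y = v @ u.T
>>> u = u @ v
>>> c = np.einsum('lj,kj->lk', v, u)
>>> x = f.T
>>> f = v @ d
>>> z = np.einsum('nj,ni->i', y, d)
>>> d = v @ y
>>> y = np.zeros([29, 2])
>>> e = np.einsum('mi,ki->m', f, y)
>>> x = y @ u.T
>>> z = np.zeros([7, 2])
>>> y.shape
(29, 2)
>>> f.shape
(2, 2)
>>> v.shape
(2, 2)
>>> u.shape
(11, 2)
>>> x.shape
(29, 11)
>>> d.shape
(2, 11)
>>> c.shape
(2, 11)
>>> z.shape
(7, 2)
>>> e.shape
(2,)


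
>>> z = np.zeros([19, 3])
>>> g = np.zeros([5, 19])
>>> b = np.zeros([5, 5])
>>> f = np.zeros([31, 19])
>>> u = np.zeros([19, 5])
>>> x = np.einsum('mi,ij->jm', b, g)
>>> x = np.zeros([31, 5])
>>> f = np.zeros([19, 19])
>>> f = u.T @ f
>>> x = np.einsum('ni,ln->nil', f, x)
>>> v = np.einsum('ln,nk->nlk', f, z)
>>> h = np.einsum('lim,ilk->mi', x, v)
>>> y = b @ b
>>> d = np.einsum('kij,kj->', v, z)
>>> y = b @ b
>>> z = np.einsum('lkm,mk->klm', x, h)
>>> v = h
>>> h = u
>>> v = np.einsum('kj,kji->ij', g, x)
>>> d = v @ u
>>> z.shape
(19, 5, 31)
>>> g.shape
(5, 19)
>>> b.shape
(5, 5)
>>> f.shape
(5, 19)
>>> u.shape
(19, 5)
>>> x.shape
(5, 19, 31)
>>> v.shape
(31, 19)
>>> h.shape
(19, 5)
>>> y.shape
(5, 5)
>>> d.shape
(31, 5)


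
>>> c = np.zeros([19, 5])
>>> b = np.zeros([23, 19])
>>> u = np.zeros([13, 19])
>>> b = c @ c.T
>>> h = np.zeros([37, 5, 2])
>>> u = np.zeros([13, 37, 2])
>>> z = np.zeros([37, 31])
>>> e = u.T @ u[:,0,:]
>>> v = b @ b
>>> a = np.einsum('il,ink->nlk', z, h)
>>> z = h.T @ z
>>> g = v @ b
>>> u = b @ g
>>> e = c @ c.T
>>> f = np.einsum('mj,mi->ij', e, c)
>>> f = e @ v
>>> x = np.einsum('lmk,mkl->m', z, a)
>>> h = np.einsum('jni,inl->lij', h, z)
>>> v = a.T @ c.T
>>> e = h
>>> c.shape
(19, 5)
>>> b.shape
(19, 19)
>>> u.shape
(19, 19)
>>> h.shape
(31, 2, 37)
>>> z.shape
(2, 5, 31)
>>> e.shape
(31, 2, 37)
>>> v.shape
(2, 31, 19)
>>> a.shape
(5, 31, 2)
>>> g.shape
(19, 19)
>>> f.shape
(19, 19)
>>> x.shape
(5,)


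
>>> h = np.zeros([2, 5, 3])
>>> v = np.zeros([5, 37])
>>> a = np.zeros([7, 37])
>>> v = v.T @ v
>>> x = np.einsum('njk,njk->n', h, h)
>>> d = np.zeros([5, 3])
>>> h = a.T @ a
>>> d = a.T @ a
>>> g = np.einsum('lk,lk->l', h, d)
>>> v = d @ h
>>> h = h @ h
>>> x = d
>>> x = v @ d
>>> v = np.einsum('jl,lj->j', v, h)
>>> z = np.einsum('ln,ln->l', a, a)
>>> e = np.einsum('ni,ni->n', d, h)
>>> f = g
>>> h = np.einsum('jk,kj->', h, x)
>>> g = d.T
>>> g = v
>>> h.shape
()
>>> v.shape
(37,)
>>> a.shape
(7, 37)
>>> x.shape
(37, 37)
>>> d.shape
(37, 37)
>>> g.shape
(37,)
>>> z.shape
(7,)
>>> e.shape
(37,)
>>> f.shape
(37,)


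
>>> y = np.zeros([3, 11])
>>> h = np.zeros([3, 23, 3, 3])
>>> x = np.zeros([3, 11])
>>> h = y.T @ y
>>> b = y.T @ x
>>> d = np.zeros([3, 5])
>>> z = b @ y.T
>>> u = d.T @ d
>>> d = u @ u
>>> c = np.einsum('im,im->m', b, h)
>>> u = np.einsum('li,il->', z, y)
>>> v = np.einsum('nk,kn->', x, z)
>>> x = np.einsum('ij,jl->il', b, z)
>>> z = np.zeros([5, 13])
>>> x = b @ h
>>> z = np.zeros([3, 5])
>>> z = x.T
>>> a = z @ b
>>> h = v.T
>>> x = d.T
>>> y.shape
(3, 11)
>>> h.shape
()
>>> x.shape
(5, 5)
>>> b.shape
(11, 11)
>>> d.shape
(5, 5)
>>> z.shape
(11, 11)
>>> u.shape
()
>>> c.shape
(11,)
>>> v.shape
()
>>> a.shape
(11, 11)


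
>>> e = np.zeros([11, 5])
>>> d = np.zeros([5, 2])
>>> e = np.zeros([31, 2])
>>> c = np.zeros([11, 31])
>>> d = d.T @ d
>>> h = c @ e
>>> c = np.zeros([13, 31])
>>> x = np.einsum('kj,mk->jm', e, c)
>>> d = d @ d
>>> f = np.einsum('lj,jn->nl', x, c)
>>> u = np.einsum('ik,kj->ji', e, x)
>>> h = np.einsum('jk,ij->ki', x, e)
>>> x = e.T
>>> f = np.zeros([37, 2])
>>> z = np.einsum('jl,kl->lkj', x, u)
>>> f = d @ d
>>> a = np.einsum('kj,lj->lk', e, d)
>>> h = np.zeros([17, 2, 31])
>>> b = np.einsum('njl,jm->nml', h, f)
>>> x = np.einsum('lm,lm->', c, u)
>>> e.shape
(31, 2)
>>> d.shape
(2, 2)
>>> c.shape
(13, 31)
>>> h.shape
(17, 2, 31)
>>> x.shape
()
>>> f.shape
(2, 2)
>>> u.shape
(13, 31)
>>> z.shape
(31, 13, 2)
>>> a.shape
(2, 31)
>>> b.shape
(17, 2, 31)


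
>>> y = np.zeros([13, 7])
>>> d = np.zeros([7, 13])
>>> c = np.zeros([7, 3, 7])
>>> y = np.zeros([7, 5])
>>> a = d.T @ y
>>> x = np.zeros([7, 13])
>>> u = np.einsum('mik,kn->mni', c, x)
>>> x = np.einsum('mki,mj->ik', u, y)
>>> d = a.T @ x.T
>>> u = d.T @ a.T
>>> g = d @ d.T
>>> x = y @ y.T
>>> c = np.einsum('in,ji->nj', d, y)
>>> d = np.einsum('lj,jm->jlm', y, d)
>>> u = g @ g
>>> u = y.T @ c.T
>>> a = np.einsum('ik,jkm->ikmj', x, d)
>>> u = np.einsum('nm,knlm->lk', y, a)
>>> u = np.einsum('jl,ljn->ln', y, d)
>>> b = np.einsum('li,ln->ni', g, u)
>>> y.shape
(7, 5)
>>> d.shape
(5, 7, 3)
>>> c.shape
(3, 7)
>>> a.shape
(7, 7, 3, 5)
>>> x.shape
(7, 7)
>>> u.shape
(5, 3)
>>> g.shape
(5, 5)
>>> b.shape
(3, 5)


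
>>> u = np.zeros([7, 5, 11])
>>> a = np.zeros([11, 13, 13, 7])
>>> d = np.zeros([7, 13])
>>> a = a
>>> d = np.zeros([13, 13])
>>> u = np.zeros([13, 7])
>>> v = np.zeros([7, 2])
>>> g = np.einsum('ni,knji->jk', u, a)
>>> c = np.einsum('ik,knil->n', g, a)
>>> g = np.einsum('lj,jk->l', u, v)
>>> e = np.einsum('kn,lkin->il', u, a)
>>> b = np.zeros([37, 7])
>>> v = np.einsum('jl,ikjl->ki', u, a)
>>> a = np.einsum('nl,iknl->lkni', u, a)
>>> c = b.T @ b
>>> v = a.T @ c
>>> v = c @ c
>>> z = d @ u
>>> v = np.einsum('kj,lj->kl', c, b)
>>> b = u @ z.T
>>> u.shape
(13, 7)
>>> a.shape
(7, 13, 13, 11)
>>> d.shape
(13, 13)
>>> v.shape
(7, 37)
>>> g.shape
(13,)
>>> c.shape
(7, 7)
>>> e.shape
(13, 11)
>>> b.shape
(13, 13)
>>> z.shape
(13, 7)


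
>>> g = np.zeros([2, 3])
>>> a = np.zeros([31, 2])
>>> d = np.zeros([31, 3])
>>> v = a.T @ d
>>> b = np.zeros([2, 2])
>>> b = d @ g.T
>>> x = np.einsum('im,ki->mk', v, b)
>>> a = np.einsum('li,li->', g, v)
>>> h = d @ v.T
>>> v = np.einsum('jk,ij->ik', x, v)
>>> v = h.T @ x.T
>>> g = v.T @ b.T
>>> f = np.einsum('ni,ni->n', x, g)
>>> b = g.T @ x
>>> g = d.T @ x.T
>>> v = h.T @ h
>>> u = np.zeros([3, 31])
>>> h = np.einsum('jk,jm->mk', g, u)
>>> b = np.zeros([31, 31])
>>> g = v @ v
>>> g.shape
(2, 2)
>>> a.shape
()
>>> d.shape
(31, 3)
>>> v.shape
(2, 2)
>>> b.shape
(31, 31)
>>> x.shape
(3, 31)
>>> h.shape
(31, 3)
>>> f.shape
(3,)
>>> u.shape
(3, 31)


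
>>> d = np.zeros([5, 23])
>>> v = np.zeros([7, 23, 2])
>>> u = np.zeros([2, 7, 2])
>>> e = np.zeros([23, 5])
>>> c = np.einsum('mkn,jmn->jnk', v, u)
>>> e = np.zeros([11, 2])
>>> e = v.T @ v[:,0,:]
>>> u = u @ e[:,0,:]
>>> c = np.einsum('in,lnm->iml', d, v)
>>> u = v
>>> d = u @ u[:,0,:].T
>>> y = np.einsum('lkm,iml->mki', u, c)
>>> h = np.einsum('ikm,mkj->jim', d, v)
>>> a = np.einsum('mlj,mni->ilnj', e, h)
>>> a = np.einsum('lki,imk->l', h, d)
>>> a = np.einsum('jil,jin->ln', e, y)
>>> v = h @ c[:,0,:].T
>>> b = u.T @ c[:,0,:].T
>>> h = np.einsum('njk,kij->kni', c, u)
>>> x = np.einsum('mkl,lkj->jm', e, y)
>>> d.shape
(7, 23, 7)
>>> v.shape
(2, 7, 5)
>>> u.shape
(7, 23, 2)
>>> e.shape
(2, 23, 2)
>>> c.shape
(5, 2, 7)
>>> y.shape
(2, 23, 5)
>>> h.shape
(7, 5, 23)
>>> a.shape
(2, 5)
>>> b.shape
(2, 23, 5)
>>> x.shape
(5, 2)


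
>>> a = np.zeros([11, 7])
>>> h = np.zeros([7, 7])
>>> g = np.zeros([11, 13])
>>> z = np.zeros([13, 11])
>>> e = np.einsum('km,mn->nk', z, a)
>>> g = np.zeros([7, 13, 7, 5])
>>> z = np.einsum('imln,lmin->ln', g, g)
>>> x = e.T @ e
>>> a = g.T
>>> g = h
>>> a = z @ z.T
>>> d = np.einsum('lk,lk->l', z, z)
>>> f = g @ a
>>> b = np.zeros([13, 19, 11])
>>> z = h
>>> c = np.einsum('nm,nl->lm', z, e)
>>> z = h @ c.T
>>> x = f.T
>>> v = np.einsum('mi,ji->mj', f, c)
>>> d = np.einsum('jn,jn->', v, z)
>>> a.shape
(7, 7)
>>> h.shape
(7, 7)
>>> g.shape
(7, 7)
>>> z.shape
(7, 13)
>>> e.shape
(7, 13)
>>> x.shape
(7, 7)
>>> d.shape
()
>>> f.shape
(7, 7)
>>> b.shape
(13, 19, 11)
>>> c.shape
(13, 7)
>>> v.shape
(7, 13)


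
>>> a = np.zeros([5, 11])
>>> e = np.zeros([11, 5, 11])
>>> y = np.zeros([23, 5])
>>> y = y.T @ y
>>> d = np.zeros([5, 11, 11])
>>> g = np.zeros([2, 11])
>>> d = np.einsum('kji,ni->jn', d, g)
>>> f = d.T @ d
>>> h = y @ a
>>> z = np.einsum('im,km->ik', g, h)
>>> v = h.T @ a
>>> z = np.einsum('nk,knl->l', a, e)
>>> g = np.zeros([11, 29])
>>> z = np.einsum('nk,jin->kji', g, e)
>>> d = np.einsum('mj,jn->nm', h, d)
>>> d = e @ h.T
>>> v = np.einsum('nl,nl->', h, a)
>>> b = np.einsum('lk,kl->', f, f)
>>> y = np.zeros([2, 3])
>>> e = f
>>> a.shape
(5, 11)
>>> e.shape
(2, 2)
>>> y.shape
(2, 3)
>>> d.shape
(11, 5, 5)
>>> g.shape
(11, 29)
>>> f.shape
(2, 2)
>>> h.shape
(5, 11)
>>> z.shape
(29, 11, 5)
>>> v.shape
()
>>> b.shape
()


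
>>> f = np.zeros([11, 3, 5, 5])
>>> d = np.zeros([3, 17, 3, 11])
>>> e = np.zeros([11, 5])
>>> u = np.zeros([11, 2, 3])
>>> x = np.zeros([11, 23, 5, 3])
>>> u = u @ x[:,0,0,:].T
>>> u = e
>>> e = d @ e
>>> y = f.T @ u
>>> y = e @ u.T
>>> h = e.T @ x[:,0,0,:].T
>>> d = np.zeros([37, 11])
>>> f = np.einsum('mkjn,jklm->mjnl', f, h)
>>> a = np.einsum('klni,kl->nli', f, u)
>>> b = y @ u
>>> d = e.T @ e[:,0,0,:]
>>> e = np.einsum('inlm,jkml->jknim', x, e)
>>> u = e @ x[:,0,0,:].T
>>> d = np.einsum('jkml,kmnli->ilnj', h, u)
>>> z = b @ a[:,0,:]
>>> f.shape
(11, 5, 5, 17)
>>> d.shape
(11, 11, 23, 5)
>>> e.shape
(3, 17, 23, 11, 3)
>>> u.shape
(3, 17, 23, 11, 11)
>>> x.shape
(11, 23, 5, 3)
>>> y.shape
(3, 17, 3, 11)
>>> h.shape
(5, 3, 17, 11)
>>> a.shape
(5, 5, 17)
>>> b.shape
(3, 17, 3, 5)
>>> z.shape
(3, 17, 3, 17)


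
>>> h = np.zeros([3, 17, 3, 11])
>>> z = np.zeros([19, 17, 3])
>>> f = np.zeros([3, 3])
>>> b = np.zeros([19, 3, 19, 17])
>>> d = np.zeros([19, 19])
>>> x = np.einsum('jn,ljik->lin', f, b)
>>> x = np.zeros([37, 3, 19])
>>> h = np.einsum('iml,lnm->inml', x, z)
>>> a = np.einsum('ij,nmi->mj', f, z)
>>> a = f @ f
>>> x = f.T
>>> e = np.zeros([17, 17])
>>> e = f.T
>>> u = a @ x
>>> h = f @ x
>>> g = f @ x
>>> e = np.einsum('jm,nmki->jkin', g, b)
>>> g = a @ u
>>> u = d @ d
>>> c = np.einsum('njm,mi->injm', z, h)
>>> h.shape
(3, 3)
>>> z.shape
(19, 17, 3)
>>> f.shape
(3, 3)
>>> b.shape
(19, 3, 19, 17)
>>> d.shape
(19, 19)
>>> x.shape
(3, 3)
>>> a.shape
(3, 3)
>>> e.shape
(3, 19, 17, 19)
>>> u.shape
(19, 19)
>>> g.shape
(3, 3)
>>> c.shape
(3, 19, 17, 3)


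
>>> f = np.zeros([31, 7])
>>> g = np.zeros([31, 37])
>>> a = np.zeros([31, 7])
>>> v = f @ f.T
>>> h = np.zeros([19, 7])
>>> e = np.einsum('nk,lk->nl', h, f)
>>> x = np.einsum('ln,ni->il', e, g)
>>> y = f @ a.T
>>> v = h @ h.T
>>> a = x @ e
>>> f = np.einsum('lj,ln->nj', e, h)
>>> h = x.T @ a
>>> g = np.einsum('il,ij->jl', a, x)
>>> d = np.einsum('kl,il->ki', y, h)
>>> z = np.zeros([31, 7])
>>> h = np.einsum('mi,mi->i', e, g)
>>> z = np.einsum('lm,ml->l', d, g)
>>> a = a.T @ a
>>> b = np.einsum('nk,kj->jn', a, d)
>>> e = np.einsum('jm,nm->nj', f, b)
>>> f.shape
(7, 31)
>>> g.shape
(19, 31)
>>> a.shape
(31, 31)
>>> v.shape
(19, 19)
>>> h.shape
(31,)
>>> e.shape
(19, 7)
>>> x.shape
(37, 19)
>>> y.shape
(31, 31)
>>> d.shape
(31, 19)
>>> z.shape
(31,)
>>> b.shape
(19, 31)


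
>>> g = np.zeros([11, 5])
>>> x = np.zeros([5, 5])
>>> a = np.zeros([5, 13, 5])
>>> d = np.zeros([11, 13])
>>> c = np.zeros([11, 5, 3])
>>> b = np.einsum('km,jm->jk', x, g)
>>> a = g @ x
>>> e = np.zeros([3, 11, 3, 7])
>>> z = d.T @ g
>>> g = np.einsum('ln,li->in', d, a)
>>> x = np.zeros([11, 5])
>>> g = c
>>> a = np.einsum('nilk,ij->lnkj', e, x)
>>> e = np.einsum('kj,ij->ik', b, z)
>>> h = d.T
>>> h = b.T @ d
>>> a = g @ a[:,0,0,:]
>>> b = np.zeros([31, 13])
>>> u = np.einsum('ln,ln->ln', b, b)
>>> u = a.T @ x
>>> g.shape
(11, 5, 3)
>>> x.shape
(11, 5)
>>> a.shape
(11, 5, 5)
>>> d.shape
(11, 13)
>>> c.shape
(11, 5, 3)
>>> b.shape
(31, 13)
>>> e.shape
(13, 11)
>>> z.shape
(13, 5)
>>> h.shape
(5, 13)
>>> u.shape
(5, 5, 5)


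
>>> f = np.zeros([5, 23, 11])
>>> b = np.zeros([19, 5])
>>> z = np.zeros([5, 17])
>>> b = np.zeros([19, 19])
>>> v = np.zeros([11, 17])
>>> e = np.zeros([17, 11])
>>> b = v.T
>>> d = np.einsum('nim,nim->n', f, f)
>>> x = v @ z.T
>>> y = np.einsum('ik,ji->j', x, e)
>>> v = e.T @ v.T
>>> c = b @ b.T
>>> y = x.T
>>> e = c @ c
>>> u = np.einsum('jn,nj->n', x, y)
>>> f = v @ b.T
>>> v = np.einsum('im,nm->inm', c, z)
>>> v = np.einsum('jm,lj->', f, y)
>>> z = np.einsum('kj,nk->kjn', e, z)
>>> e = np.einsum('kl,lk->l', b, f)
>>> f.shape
(11, 17)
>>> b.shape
(17, 11)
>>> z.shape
(17, 17, 5)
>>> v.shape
()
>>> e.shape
(11,)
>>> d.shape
(5,)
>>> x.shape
(11, 5)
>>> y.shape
(5, 11)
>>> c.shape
(17, 17)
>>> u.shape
(5,)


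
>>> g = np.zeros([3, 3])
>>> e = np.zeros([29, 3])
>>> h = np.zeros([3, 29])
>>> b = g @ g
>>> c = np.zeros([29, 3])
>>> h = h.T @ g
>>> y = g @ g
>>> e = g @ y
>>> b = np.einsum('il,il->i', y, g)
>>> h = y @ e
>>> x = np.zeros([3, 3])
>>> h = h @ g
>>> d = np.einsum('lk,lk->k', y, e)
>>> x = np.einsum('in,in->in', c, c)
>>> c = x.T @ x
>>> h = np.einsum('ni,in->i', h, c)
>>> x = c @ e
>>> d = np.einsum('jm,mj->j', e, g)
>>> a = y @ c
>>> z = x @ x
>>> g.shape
(3, 3)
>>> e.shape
(3, 3)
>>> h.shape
(3,)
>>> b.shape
(3,)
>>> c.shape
(3, 3)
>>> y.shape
(3, 3)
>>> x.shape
(3, 3)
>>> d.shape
(3,)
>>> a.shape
(3, 3)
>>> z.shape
(3, 3)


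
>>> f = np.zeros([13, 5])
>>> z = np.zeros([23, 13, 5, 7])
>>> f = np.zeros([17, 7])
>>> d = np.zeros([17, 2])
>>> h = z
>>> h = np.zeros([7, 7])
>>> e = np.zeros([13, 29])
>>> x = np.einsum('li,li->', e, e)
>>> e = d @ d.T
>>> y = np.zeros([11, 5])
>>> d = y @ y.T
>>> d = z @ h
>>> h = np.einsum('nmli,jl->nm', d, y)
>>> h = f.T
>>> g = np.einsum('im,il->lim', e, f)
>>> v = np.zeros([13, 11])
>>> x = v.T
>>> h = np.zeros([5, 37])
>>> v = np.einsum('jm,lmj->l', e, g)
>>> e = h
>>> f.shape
(17, 7)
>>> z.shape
(23, 13, 5, 7)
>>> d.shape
(23, 13, 5, 7)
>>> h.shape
(5, 37)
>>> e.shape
(5, 37)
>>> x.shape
(11, 13)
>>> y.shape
(11, 5)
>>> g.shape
(7, 17, 17)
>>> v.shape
(7,)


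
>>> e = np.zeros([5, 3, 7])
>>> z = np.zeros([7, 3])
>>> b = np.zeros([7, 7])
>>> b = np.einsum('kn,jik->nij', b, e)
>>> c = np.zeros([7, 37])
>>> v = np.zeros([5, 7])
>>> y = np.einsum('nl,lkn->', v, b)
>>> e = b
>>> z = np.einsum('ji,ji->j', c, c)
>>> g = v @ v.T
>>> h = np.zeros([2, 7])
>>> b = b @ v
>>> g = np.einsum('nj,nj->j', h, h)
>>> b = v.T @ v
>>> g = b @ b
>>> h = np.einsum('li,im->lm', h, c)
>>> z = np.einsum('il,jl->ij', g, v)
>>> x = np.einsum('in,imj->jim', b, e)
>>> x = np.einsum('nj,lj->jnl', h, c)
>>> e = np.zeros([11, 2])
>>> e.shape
(11, 2)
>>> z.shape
(7, 5)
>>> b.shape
(7, 7)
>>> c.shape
(7, 37)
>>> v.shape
(5, 7)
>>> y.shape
()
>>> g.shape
(7, 7)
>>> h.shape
(2, 37)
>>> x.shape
(37, 2, 7)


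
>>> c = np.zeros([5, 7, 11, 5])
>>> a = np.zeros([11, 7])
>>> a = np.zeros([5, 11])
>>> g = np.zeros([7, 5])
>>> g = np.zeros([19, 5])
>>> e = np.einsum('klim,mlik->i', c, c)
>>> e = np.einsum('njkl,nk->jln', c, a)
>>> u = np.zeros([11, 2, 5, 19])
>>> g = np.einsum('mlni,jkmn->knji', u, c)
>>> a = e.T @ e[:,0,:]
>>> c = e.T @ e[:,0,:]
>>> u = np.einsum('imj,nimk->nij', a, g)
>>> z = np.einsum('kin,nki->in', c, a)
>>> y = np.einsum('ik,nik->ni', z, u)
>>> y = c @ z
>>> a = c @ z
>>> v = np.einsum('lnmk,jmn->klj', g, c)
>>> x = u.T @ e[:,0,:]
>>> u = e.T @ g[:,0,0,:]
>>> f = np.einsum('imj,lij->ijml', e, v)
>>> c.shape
(5, 5, 5)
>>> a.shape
(5, 5, 5)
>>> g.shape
(7, 5, 5, 19)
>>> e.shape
(7, 5, 5)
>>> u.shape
(5, 5, 19)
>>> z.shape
(5, 5)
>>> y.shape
(5, 5, 5)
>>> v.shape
(19, 7, 5)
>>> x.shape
(5, 5, 5)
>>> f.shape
(7, 5, 5, 19)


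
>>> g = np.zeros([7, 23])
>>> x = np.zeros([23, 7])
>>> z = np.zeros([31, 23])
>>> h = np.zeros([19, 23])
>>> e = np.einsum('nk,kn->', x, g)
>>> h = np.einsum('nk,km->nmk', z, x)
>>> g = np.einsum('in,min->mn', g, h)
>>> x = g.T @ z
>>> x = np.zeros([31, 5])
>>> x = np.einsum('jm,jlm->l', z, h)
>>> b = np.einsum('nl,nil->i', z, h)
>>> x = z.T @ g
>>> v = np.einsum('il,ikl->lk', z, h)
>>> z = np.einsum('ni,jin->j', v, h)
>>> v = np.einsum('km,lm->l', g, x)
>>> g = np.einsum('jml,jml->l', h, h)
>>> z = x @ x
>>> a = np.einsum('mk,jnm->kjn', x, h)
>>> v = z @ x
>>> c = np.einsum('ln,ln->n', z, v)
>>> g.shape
(23,)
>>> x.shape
(23, 23)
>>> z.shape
(23, 23)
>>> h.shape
(31, 7, 23)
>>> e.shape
()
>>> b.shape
(7,)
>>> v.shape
(23, 23)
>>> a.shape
(23, 31, 7)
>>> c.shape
(23,)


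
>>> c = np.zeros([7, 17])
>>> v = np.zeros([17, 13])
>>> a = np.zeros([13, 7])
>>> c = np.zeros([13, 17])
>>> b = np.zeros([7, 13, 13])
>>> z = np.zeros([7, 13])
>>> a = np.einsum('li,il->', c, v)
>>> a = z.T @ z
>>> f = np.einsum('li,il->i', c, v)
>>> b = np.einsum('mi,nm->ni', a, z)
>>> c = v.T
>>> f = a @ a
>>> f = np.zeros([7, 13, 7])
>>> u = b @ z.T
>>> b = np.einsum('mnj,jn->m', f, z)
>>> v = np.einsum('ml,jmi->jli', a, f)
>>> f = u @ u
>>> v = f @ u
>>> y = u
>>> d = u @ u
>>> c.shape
(13, 17)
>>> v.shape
(7, 7)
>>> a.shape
(13, 13)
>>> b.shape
(7,)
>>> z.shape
(7, 13)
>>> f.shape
(7, 7)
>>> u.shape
(7, 7)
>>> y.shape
(7, 7)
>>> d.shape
(7, 7)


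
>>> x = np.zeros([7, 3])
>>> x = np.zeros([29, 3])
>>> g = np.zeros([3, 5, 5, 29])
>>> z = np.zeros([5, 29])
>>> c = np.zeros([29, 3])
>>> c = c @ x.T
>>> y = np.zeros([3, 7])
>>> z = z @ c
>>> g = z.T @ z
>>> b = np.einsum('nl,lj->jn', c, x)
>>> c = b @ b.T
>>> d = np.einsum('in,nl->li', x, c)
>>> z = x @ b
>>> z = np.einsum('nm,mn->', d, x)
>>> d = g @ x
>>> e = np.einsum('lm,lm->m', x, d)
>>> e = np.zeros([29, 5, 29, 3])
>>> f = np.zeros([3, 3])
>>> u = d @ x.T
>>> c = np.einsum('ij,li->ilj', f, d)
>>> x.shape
(29, 3)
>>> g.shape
(29, 29)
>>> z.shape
()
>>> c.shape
(3, 29, 3)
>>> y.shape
(3, 7)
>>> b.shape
(3, 29)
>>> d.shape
(29, 3)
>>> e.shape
(29, 5, 29, 3)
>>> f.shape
(3, 3)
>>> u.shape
(29, 29)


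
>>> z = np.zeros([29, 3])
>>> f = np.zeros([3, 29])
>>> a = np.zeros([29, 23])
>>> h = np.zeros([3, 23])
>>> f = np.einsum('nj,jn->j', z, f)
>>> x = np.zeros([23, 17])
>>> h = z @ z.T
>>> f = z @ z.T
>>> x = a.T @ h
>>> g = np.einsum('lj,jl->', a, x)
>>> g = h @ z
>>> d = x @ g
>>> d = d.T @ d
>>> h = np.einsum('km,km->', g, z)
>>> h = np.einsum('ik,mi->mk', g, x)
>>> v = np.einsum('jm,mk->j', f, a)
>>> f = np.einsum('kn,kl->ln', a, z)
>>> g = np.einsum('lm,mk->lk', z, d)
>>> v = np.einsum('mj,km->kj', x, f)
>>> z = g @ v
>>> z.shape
(29, 29)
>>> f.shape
(3, 23)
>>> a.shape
(29, 23)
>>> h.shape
(23, 3)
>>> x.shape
(23, 29)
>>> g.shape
(29, 3)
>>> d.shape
(3, 3)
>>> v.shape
(3, 29)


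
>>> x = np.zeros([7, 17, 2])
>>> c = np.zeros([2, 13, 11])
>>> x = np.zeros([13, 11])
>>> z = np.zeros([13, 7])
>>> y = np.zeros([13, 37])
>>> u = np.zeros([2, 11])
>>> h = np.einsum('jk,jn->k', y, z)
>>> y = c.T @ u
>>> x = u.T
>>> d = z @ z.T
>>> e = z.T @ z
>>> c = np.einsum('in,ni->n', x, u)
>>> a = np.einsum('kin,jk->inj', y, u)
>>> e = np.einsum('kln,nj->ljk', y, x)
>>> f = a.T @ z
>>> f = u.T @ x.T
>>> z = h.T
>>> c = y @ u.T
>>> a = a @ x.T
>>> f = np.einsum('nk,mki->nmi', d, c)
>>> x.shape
(11, 2)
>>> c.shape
(11, 13, 2)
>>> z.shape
(37,)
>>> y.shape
(11, 13, 11)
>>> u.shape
(2, 11)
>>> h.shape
(37,)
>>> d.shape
(13, 13)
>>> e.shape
(13, 2, 11)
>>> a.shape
(13, 11, 11)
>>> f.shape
(13, 11, 2)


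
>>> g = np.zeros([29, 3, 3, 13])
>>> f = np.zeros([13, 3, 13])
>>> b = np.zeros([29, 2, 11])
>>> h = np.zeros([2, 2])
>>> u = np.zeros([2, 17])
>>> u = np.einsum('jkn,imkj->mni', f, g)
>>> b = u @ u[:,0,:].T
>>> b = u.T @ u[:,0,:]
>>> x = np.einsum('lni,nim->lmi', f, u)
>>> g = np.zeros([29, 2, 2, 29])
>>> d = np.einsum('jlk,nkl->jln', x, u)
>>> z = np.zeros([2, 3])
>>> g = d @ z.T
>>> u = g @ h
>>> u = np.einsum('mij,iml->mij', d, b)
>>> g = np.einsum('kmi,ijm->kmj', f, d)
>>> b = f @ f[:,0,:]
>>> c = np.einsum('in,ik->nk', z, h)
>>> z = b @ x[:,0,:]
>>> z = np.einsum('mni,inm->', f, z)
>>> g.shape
(13, 3, 29)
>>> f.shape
(13, 3, 13)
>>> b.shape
(13, 3, 13)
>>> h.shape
(2, 2)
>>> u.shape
(13, 29, 3)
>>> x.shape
(13, 29, 13)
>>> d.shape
(13, 29, 3)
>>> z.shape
()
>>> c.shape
(3, 2)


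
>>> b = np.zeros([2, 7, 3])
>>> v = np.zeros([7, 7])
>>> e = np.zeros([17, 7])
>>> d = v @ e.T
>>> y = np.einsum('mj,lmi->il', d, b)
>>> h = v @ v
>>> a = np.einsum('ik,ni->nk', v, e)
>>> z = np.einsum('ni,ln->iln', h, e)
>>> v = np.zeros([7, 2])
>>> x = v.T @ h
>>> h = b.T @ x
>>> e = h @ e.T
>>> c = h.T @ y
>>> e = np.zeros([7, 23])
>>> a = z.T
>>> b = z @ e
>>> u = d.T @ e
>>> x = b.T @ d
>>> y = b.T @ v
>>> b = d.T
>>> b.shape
(17, 7)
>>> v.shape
(7, 2)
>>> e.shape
(7, 23)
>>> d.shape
(7, 17)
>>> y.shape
(23, 17, 2)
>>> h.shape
(3, 7, 7)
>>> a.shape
(7, 17, 7)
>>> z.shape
(7, 17, 7)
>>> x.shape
(23, 17, 17)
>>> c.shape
(7, 7, 2)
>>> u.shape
(17, 23)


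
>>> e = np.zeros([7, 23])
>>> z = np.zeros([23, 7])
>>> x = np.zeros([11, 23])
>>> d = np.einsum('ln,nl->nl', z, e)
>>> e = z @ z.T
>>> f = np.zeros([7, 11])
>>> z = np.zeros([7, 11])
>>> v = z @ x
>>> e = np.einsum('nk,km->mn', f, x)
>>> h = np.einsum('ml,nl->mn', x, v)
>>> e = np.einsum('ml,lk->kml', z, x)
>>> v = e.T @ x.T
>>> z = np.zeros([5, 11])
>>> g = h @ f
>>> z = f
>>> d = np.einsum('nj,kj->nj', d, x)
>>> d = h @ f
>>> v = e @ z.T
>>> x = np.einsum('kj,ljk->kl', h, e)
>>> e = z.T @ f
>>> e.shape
(11, 11)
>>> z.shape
(7, 11)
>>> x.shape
(11, 23)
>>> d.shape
(11, 11)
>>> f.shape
(7, 11)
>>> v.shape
(23, 7, 7)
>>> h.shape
(11, 7)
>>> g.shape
(11, 11)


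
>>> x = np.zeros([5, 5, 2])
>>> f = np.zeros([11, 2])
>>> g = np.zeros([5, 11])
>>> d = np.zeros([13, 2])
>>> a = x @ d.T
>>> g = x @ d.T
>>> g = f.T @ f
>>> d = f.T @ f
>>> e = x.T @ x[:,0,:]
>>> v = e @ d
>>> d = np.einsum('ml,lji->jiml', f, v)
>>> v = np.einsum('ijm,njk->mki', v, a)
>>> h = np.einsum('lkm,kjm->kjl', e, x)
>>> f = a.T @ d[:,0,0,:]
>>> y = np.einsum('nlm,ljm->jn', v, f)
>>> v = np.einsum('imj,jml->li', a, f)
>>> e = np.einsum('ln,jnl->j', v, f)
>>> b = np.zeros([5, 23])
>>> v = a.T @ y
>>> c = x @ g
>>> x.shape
(5, 5, 2)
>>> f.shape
(13, 5, 2)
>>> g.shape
(2, 2)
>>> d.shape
(5, 2, 11, 2)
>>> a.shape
(5, 5, 13)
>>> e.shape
(13,)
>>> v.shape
(13, 5, 2)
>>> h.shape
(5, 5, 2)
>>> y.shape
(5, 2)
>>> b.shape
(5, 23)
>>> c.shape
(5, 5, 2)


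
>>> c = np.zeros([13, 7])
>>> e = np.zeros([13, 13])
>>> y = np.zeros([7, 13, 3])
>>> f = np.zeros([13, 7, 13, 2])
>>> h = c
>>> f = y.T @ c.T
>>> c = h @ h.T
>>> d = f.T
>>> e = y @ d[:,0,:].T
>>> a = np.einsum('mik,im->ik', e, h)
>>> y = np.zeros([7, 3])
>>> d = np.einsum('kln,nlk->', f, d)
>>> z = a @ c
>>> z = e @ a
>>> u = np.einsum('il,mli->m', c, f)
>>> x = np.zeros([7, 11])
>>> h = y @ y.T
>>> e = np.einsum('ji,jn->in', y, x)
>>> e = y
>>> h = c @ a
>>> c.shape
(13, 13)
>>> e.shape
(7, 3)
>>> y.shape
(7, 3)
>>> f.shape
(3, 13, 13)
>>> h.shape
(13, 13)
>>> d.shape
()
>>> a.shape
(13, 13)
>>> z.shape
(7, 13, 13)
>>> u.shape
(3,)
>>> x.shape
(7, 11)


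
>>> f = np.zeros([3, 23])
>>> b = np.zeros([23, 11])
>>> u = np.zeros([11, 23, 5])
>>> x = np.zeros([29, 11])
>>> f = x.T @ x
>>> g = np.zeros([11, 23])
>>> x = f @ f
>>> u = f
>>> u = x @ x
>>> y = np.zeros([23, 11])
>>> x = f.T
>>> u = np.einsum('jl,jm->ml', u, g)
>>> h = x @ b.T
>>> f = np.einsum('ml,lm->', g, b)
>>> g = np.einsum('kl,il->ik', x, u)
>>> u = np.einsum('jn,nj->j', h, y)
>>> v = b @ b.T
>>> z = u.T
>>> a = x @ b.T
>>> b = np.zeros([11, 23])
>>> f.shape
()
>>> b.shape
(11, 23)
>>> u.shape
(11,)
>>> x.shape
(11, 11)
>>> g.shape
(23, 11)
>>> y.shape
(23, 11)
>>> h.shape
(11, 23)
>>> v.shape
(23, 23)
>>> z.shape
(11,)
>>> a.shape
(11, 23)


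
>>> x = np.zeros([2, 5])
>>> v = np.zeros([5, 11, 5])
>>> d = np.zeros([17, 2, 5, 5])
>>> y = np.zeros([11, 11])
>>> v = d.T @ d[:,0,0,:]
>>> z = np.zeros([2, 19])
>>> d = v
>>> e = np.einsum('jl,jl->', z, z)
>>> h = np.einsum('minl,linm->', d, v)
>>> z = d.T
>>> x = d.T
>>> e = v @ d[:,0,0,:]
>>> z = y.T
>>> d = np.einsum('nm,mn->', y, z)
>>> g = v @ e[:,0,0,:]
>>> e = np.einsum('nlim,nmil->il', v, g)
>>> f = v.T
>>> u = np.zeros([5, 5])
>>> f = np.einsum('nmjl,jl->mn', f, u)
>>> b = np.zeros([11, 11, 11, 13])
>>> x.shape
(5, 2, 5, 5)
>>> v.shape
(5, 5, 2, 5)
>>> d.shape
()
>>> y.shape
(11, 11)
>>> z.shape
(11, 11)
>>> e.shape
(2, 5)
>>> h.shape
()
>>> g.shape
(5, 5, 2, 5)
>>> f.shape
(2, 5)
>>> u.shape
(5, 5)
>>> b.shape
(11, 11, 11, 13)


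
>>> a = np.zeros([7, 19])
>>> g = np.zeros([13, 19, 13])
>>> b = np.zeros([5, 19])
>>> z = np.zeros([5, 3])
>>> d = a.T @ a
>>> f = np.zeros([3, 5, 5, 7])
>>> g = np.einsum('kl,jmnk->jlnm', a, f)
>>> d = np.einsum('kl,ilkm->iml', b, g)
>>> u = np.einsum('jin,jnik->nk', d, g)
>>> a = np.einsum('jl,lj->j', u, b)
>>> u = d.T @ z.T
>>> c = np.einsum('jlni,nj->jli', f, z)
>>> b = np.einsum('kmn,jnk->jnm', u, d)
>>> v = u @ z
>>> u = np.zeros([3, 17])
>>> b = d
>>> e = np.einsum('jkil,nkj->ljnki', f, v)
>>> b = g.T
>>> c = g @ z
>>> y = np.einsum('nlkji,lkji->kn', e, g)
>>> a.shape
(19,)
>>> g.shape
(3, 19, 5, 5)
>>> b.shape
(5, 5, 19, 3)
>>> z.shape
(5, 3)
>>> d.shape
(3, 5, 19)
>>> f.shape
(3, 5, 5, 7)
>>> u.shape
(3, 17)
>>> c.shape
(3, 19, 5, 3)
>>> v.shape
(19, 5, 3)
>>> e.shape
(7, 3, 19, 5, 5)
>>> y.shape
(19, 7)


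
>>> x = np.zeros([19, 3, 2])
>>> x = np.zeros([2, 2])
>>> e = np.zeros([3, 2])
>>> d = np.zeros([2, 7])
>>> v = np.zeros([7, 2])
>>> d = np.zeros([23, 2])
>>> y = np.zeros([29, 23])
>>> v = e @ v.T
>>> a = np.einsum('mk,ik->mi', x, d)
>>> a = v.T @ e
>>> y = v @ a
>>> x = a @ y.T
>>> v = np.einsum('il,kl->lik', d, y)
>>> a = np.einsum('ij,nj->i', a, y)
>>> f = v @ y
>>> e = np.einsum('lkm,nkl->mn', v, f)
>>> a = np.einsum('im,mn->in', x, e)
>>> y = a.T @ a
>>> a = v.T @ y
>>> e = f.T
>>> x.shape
(7, 3)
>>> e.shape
(2, 23, 2)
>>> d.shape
(23, 2)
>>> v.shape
(2, 23, 3)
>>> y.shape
(2, 2)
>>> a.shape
(3, 23, 2)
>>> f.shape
(2, 23, 2)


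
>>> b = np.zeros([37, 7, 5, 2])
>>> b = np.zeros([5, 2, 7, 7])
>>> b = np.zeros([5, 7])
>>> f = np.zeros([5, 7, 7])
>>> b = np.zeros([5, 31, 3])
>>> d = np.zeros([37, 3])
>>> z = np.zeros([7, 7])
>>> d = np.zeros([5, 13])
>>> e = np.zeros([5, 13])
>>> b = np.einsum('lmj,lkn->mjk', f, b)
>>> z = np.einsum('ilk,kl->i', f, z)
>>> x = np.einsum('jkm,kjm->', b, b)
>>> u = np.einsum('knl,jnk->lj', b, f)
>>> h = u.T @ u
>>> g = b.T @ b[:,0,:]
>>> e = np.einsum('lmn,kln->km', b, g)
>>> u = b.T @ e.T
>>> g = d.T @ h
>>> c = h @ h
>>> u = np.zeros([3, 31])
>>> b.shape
(7, 7, 31)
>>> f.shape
(5, 7, 7)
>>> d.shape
(5, 13)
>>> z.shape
(5,)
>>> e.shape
(31, 7)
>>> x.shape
()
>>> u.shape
(3, 31)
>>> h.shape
(5, 5)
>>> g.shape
(13, 5)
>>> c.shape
(5, 5)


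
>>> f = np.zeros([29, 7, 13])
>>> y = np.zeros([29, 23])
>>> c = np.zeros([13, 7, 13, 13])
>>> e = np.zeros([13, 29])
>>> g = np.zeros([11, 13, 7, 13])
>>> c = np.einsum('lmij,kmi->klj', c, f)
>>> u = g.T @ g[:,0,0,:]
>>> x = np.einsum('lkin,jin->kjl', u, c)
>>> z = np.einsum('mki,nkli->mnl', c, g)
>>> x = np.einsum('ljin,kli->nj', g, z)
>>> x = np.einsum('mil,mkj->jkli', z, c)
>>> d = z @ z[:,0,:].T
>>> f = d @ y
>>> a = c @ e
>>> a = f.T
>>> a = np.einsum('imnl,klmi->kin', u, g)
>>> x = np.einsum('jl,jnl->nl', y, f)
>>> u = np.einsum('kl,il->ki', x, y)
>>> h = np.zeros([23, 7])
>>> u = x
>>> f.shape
(29, 11, 23)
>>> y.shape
(29, 23)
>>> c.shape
(29, 13, 13)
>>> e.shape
(13, 29)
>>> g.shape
(11, 13, 7, 13)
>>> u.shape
(11, 23)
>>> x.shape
(11, 23)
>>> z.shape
(29, 11, 7)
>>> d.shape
(29, 11, 29)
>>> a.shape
(11, 13, 13)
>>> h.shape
(23, 7)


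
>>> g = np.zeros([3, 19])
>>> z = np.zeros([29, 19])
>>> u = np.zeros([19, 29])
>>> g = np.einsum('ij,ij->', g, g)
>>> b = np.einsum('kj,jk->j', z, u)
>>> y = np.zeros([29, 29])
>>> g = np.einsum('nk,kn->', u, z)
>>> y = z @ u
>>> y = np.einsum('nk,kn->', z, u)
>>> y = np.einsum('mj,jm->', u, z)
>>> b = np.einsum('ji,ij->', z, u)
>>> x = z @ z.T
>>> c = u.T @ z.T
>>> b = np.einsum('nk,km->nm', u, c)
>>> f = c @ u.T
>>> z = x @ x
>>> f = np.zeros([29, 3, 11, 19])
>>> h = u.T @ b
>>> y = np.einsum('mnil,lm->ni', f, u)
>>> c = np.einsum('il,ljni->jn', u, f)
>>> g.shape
()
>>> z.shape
(29, 29)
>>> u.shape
(19, 29)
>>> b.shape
(19, 29)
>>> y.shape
(3, 11)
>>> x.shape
(29, 29)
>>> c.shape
(3, 11)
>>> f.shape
(29, 3, 11, 19)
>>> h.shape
(29, 29)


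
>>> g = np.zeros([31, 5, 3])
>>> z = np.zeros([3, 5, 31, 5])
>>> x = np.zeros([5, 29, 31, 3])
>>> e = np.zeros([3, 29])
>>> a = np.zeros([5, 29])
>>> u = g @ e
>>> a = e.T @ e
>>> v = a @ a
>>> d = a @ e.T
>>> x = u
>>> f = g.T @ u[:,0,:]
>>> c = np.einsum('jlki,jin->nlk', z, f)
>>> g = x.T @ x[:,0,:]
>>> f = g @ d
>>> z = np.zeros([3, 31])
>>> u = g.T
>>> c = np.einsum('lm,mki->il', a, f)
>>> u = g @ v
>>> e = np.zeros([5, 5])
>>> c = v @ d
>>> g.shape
(29, 5, 29)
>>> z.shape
(3, 31)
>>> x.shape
(31, 5, 29)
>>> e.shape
(5, 5)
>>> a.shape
(29, 29)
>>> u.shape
(29, 5, 29)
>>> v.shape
(29, 29)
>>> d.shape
(29, 3)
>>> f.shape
(29, 5, 3)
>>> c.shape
(29, 3)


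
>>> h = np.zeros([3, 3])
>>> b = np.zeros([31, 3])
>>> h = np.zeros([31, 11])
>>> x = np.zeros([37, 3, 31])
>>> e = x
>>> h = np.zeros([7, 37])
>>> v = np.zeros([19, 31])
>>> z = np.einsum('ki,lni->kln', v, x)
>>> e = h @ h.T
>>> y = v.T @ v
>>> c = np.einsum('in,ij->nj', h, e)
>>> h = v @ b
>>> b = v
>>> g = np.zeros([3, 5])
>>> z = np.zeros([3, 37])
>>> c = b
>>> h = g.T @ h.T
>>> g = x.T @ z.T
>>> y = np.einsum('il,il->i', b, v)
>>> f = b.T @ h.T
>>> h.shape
(5, 19)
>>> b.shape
(19, 31)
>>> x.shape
(37, 3, 31)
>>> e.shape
(7, 7)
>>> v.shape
(19, 31)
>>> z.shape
(3, 37)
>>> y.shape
(19,)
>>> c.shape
(19, 31)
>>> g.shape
(31, 3, 3)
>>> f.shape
(31, 5)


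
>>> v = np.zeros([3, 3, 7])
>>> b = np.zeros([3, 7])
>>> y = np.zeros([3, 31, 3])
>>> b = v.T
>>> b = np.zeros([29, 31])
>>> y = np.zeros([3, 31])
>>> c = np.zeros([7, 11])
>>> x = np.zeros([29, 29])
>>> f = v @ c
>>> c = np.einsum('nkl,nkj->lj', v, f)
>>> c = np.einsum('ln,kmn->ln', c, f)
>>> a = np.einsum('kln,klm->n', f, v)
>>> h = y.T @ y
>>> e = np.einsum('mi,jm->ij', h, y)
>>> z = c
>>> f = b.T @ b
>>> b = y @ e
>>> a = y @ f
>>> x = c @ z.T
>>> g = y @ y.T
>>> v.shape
(3, 3, 7)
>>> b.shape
(3, 3)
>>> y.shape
(3, 31)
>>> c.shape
(7, 11)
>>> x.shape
(7, 7)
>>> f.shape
(31, 31)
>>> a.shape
(3, 31)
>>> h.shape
(31, 31)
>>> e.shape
(31, 3)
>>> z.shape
(7, 11)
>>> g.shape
(3, 3)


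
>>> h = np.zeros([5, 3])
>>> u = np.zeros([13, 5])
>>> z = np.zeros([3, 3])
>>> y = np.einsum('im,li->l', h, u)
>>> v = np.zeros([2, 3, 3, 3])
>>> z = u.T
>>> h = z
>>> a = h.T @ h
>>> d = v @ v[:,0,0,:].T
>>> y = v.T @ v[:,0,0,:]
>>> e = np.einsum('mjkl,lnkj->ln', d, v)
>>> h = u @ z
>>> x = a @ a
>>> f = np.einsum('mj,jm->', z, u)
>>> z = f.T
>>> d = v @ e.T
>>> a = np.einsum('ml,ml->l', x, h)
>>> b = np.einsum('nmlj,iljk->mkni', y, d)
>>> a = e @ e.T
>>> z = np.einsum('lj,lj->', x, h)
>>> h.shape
(13, 13)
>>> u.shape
(13, 5)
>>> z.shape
()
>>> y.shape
(3, 3, 3, 3)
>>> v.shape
(2, 3, 3, 3)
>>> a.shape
(2, 2)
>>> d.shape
(2, 3, 3, 2)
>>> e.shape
(2, 3)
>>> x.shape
(13, 13)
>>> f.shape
()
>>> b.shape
(3, 2, 3, 2)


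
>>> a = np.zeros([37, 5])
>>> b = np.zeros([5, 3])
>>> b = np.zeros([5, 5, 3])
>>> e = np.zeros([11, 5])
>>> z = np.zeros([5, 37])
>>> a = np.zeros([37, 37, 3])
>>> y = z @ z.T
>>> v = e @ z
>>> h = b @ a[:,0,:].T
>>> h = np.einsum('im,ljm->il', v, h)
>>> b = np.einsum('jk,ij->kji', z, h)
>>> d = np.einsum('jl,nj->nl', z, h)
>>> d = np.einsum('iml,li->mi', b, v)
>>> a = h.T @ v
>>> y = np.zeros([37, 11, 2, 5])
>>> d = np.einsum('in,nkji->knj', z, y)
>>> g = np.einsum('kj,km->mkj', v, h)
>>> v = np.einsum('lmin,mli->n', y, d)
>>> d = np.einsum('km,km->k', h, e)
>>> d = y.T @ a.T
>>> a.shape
(5, 37)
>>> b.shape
(37, 5, 11)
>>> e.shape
(11, 5)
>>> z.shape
(5, 37)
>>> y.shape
(37, 11, 2, 5)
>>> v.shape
(5,)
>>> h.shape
(11, 5)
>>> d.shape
(5, 2, 11, 5)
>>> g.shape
(5, 11, 37)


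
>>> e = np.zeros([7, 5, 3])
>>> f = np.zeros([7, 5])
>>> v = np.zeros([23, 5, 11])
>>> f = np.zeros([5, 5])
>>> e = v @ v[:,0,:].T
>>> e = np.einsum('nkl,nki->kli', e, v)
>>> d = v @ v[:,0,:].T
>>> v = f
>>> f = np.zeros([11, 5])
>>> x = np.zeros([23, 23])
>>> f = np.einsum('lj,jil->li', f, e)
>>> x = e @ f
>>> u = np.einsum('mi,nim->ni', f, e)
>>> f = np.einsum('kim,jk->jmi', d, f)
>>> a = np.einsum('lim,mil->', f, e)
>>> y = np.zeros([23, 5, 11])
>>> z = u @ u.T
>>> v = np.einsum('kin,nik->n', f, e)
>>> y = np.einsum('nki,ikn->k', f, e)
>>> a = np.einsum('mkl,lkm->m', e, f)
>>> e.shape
(5, 23, 11)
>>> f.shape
(11, 23, 5)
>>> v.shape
(5,)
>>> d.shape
(23, 5, 23)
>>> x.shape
(5, 23, 23)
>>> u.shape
(5, 23)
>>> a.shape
(5,)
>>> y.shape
(23,)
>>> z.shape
(5, 5)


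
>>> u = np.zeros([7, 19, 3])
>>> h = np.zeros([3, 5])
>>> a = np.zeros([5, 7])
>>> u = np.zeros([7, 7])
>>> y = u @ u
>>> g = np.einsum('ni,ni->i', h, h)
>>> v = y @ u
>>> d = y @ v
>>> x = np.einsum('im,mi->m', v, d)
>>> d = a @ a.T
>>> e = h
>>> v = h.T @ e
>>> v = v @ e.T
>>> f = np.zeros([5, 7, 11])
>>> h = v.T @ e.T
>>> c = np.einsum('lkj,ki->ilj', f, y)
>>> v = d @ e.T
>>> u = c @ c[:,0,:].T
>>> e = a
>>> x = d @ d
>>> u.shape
(7, 5, 7)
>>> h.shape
(3, 3)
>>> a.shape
(5, 7)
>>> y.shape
(7, 7)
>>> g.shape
(5,)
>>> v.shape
(5, 3)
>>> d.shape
(5, 5)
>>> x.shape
(5, 5)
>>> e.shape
(5, 7)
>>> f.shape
(5, 7, 11)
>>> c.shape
(7, 5, 11)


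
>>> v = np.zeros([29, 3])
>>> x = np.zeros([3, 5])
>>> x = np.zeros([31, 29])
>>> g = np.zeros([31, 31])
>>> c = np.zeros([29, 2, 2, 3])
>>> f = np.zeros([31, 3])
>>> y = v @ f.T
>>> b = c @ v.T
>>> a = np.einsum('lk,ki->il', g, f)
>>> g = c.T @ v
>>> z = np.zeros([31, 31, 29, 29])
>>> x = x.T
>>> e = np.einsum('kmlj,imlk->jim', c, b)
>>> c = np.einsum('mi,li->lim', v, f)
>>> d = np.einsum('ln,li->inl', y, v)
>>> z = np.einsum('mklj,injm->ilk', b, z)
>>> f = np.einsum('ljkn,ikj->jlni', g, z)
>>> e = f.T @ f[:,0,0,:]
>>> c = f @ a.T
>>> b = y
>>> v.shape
(29, 3)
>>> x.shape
(29, 31)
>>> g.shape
(3, 2, 2, 3)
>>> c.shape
(2, 3, 3, 3)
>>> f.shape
(2, 3, 3, 31)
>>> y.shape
(29, 31)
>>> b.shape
(29, 31)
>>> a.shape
(3, 31)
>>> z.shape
(31, 2, 2)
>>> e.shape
(31, 3, 3, 31)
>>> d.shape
(3, 31, 29)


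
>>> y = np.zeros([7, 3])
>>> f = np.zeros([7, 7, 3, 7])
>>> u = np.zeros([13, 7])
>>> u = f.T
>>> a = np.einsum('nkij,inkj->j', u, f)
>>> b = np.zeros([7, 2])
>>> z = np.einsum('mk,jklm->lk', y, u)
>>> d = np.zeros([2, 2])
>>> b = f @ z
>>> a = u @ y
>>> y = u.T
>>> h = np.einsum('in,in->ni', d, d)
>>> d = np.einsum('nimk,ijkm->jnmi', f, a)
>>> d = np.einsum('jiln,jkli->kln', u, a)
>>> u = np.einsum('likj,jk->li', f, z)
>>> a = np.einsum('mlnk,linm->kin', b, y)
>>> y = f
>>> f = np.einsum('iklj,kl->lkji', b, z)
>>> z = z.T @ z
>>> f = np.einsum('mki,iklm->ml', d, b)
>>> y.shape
(7, 7, 3, 7)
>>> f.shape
(3, 3)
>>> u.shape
(7, 7)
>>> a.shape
(3, 7, 3)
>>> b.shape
(7, 7, 3, 3)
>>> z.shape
(3, 3)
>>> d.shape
(3, 7, 7)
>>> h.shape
(2, 2)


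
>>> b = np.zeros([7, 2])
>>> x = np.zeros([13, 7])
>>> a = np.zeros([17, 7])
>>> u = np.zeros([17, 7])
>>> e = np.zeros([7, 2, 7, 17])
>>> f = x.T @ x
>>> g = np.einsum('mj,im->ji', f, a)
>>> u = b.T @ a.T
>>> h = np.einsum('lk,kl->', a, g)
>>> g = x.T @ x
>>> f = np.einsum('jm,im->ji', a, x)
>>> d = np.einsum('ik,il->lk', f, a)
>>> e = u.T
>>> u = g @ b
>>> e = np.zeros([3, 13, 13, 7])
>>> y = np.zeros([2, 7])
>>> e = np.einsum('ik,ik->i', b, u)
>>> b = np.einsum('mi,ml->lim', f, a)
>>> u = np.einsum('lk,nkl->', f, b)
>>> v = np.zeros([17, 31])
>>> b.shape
(7, 13, 17)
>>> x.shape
(13, 7)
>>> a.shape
(17, 7)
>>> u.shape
()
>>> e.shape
(7,)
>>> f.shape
(17, 13)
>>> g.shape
(7, 7)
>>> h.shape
()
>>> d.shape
(7, 13)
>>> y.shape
(2, 7)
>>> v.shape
(17, 31)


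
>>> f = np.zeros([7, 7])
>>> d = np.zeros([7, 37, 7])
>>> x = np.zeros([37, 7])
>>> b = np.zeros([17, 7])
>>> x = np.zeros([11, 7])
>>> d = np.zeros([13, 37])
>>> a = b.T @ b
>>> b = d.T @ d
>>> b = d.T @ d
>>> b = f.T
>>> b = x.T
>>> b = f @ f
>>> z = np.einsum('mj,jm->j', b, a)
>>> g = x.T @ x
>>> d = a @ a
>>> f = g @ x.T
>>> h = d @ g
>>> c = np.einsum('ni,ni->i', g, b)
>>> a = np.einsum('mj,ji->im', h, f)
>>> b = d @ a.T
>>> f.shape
(7, 11)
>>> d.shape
(7, 7)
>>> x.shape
(11, 7)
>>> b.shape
(7, 11)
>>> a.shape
(11, 7)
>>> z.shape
(7,)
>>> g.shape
(7, 7)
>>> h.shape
(7, 7)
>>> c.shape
(7,)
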